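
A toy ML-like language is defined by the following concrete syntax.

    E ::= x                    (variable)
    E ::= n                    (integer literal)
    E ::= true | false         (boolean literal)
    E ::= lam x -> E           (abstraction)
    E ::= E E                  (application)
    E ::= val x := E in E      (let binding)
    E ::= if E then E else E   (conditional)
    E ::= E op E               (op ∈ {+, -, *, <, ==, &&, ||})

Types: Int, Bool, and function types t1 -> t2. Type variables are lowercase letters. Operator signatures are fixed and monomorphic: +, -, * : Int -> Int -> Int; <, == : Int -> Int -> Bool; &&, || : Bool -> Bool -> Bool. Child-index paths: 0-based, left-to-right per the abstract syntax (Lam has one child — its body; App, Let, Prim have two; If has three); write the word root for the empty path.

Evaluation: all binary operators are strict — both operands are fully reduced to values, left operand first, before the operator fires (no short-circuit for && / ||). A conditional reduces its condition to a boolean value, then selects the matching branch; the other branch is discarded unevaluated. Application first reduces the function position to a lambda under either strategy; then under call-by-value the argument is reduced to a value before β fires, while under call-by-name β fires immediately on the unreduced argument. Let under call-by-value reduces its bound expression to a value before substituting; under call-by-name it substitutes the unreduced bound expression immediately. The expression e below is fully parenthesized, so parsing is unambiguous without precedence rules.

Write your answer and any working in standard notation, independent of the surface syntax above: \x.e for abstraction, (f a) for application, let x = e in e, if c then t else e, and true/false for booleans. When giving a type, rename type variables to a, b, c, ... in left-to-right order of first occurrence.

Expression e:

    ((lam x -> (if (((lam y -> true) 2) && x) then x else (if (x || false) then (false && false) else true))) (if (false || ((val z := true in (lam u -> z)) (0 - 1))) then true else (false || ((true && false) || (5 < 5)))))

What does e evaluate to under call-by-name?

Answer: true

Trace:
step 0: ((\x.(if (((\y.true) 2) && x) then x else (if (x || false) then (false && false) else true))) (if (false || ((let z = true in (\u.z)) (0 - 1))) then true else (false || ((true && false) || (5 < 5)))))
step 1: [beta@root] (if (((\y.true) 2) && (if (false || ((let z = true in (\u.z)) (0 - 1))) then true else (false || ((true && false) || (5 < 5))))) then (if (false || ((let z = true in (\u.z)) (0 - 1))) then true else (false || ((true && false) || (5 < 5)))) else (if ((if (false || ((let z = true in (\u.z)) (0 - 1))) then true else (false || ((true && false) || (5 < 5)))) || false) then (false && false) else true))
step 2: [beta@0.0] (if (true && (if (false || ((let z = true in (\u.z)) (0 - 1))) then true else (false || ((true && false) || (5 < 5))))) then (if (false || ((let z = true in (\u.z)) (0 - 1))) then true else (false || ((true && false) || (5 < 5)))) else (if ((if (false || ((let z = true in (\u.z)) (0 - 1))) then true else (false || ((true && false) || (5 < 5)))) || false) then (false && false) else true))
step 3: [let@0.1.0.1.0] (if (true && (if (false || ((\u.true) (0 - 1))) then true else (false || ((true && false) || (5 < 5))))) then (if (false || ((let z = true in (\u.z)) (0 - 1))) then true else (false || ((true && false) || (5 < 5)))) else (if ((if (false || ((let z = true in (\u.z)) (0 - 1))) then true else (false || ((true && false) || (5 < 5)))) || false) then (false && false) else true))
step 4: [beta@0.1.0.1] (if (true && (if (false || true) then true else (false || ((true && false) || (5 < 5))))) then (if (false || ((let z = true in (\u.z)) (0 - 1))) then true else (false || ((true && false) || (5 < 5)))) else (if ((if (false || ((let z = true in (\u.z)) (0 - 1))) then true else (false || ((true && false) || (5 < 5)))) || false) then (false && false) else true))
step 5: [delta@0.1.0] (if (true && (if true then true else (false || ((true && false) || (5 < 5))))) then (if (false || ((let z = true in (\u.z)) (0 - 1))) then true else (false || ((true && false) || (5 < 5)))) else (if ((if (false || ((let z = true in (\u.z)) (0 - 1))) then true else (false || ((true && false) || (5 < 5)))) || false) then (false && false) else true))
step 6: [if@0.1] (if (true && true) then (if (false || ((let z = true in (\u.z)) (0 - 1))) then true else (false || ((true && false) || (5 < 5)))) else (if ((if (false || ((let z = true in (\u.z)) (0 - 1))) then true else (false || ((true && false) || (5 < 5)))) || false) then (false && false) else true))
step 7: [delta@0] (if true then (if (false || ((let z = true in (\u.z)) (0 - 1))) then true else (false || ((true && false) || (5 < 5)))) else (if ((if (false || ((let z = true in (\u.z)) (0 - 1))) then true else (false || ((true && false) || (5 < 5)))) || false) then (false && false) else true))
step 8: [if@root] (if (false || ((let z = true in (\u.z)) (0 - 1))) then true else (false || ((true && false) || (5 < 5))))
step 9: [let@0.1.0] (if (false || ((\u.true) (0 - 1))) then true else (false || ((true && false) || (5 < 5))))
step 10: [beta@0.1] (if (false || true) then true else (false || ((true && false) || (5 < 5))))
step 11: [delta@0] (if true then true else (false || ((true && false) || (5 < 5))))
step 12: [if@root] true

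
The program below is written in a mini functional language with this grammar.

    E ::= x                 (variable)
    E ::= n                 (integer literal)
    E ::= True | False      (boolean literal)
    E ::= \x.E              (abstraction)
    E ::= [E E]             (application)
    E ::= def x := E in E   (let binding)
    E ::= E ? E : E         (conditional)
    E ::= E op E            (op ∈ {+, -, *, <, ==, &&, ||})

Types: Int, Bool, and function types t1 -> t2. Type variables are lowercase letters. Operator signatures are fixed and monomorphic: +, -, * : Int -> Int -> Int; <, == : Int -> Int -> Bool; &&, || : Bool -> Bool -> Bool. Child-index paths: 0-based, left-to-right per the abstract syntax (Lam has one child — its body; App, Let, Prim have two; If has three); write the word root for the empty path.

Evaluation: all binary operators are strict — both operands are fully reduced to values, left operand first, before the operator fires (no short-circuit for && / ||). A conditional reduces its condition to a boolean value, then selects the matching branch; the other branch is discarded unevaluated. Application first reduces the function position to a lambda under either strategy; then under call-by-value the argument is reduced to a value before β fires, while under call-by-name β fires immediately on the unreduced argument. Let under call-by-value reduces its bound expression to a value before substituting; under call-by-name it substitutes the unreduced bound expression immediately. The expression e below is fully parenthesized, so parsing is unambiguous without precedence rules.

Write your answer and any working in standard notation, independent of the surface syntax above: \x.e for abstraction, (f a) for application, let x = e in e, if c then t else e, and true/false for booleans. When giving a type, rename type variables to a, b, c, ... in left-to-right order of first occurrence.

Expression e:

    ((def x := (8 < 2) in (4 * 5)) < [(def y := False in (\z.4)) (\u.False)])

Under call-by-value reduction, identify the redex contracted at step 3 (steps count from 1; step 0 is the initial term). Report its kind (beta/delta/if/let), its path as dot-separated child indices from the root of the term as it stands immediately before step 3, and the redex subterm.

Working:
step 0: ((let x = (8 < 2) in (4 * 5)) < ((let y = false in (\z.4)) (\u.false)))
step 1: [delta@0.0] ((let x = false in (4 * 5)) < ((let y = false in (\z.4)) (\u.false)))
step 2: [let@0] ((4 * 5) < ((let y = false in (\z.4)) (\u.false)))
step 3: [delta@0] (20 < ((let y = false in (\z.4)) (\u.false)))

Answer: delta at 0 : (4 * 5)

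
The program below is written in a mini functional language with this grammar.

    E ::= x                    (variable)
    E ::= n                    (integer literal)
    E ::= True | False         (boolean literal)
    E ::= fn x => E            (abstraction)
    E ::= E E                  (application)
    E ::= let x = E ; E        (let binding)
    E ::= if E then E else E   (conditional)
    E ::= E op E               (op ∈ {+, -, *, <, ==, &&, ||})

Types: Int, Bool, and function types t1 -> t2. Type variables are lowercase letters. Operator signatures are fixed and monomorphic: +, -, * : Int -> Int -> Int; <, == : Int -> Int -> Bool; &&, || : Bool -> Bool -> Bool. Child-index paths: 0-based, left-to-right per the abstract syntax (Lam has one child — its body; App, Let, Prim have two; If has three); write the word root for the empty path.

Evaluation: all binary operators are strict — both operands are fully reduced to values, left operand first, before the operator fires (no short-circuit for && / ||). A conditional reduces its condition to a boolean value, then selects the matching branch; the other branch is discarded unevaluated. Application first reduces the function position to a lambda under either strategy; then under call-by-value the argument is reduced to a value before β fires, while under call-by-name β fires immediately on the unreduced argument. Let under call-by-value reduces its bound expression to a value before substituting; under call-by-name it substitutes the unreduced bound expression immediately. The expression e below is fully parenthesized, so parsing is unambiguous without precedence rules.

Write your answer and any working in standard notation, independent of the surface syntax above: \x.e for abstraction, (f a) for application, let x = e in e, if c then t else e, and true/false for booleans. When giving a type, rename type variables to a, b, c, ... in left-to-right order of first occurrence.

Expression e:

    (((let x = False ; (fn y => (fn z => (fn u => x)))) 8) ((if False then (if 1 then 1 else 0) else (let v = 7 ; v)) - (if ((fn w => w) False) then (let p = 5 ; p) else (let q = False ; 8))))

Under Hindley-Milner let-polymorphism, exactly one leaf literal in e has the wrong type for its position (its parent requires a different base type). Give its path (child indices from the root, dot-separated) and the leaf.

Working:
let x : Bool
x : Bool
\u._ : c -> Bool
\z._ : b -> c -> Bool
\y._ : a -> b -> c -> Bool
  unify a -> b -> c -> Bool ~ Int -> d
  unify a ~ Int
  unify b -> c -> Bool ~ d
_ _ : b -> c -> Bool
  unify Bool ~ Bool
  unify Int ~ Bool
  FAIL: mismatch Int ~ Bool

Answer: 1.0.1.0 : 1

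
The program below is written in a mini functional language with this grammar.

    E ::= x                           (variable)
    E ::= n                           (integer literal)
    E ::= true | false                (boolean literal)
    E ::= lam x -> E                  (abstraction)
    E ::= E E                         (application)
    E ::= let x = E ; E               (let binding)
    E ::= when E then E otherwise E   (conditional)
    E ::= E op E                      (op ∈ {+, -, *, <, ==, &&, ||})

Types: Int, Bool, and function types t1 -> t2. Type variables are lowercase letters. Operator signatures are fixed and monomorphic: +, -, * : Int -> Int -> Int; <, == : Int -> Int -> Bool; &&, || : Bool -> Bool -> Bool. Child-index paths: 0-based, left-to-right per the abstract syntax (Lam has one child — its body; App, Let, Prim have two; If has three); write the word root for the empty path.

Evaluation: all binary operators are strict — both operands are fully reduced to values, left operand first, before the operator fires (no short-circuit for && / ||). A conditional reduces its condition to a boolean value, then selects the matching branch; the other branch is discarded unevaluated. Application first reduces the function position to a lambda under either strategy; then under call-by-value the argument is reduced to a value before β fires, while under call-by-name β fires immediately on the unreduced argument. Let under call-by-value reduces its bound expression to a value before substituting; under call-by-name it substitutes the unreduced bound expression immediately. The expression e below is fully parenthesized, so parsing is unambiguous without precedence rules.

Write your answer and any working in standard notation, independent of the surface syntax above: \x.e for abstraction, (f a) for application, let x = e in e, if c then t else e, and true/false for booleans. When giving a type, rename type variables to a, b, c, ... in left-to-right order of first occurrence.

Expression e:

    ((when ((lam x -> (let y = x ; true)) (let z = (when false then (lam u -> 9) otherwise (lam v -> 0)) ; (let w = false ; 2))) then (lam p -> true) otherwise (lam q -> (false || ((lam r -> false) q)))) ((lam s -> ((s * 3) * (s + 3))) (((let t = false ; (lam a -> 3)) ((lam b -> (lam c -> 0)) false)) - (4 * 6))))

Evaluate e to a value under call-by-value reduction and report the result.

Answer: true

Working:
step 0: ((if ((\x.(let y = x in true)) (let z = (if false then (\u.9) else (\v.0)) in (let w = false in 2))) then (\p.true) else (\q.(false || ((\r.false) q)))) ((\s.((s * 3) * (s + 3))) (((let t = false in (\a.3)) ((\b.(\c.0)) false)) - (4 * 6))))
step 1: [if@0.0.1.0] ((if ((\x.(let y = x in true)) (let z = (\v.0) in (let w = false in 2))) then (\p.true) else (\q.(false || ((\r.false) q)))) ((\s.((s * 3) * (s + 3))) (((let t = false in (\a.3)) ((\b.(\c.0)) false)) - (4 * 6))))
step 2: [let@0.0.1] ((if ((\x.(let y = x in true)) (let w = false in 2)) then (\p.true) else (\q.(false || ((\r.false) q)))) ((\s.((s * 3) * (s + 3))) (((let t = false in (\a.3)) ((\b.(\c.0)) false)) - (4 * 6))))
step 3: [let@0.0.1] ((if ((\x.(let y = x in true)) 2) then (\p.true) else (\q.(false || ((\r.false) q)))) ((\s.((s * 3) * (s + 3))) (((let t = false in (\a.3)) ((\b.(\c.0)) false)) - (4 * 6))))
step 4: [beta@0.0] ((if (let y = 2 in true) then (\p.true) else (\q.(false || ((\r.false) q)))) ((\s.((s * 3) * (s + 3))) (((let t = false in (\a.3)) ((\b.(\c.0)) false)) - (4 * 6))))
step 5: [let@0.0] ((if true then (\p.true) else (\q.(false || ((\r.false) q)))) ((\s.((s * 3) * (s + 3))) (((let t = false in (\a.3)) ((\b.(\c.0)) false)) - (4 * 6))))
step 6: [if@0] ((\p.true) ((\s.((s * 3) * (s + 3))) (((let t = false in (\a.3)) ((\b.(\c.0)) false)) - (4 * 6))))
step 7: [let@1.1.0.0] ((\p.true) ((\s.((s * 3) * (s + 3))) (((\a.3) ((\b.(\c.0)) false)) - (4 * 6))))
step 8: [beta@1.1.0.1] ((\p.true) ((\s.((s * 3) * (s + 3))) (((\a.3) (\c.0)) - (4 * 6))))
step 9: [beta@1.1.0] ((\p.true) ((\s.((s * 3) * (s + 3))) (3 - (4 * 6))))
step 10: [delta@1.1.1] ((\p.true) ((\s.((s * 3) * (s + 3))) (3 - 24)))
step 11: [delta@1.1] ((\p.true) ((\s.((s * 3) * (s + 3))) -21))
step 12: [beta@1] ((\p.true) ((-21 * 3) * (-21 + 3)))
step 13: [delta@1.0] ((\p.true) (-63 * (-21 + 3)))
step 14: [delta@1.1] ((\p.true) (-63 * -18))
step 15: [delta@1] ((\p.true) 1134)
step 16: [beta@root] true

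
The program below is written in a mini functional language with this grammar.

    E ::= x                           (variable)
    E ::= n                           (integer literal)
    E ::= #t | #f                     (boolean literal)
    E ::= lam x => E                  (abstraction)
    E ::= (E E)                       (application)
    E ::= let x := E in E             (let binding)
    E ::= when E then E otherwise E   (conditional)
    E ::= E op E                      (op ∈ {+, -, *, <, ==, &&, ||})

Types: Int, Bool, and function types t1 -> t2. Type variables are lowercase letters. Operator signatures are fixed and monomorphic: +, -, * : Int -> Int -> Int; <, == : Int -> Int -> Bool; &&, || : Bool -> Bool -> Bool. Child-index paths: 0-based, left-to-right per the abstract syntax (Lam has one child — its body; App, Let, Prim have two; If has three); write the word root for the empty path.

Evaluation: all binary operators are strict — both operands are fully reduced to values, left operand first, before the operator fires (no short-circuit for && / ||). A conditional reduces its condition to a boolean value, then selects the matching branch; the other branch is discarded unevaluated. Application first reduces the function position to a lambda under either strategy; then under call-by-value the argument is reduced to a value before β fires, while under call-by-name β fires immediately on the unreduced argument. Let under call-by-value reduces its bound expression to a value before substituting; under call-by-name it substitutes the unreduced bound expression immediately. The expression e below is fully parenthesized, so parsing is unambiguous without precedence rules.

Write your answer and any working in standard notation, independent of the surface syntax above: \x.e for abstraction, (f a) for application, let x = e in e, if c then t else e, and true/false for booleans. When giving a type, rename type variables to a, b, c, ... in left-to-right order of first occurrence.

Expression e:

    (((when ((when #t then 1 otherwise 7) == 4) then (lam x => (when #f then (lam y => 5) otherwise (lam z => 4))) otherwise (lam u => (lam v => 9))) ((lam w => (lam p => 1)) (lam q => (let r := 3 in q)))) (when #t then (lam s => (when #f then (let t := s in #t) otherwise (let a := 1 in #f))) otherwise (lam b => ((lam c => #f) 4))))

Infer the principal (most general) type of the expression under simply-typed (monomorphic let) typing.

Working:
  unify Bool ~ Bool
  unify Int ~ Int
  unify Int ~ Int
  unify Int ~ Int
  unify Bool ~ Bool
  unify Bool ~ Bool
\y._ : b -> Int
\z._ : c -> Int
  unify b -> Int ~ c -> Int
  unify b ~ c
  unify Int ~ Int
\x._ : a -> c -> Int
\v._ : e -> Int
\u._ : d -> e -> Int
  unify a -> c -> Int ~ d -> e -> Int
  unify a ~ d
  unify c -> Int ~ e -> Int
  unify c ~ e
  unify Int ~ Int
\p._ : g -> Int
\w._ : f -> g -> Int
let r : Int
q : h
\q._ : h -> h
  unify f -> g -> Int ~ (h -> h) -> i
  unify f ~ h -> h
  unify g -> Int ~ i
_ _ : g -> Int
  unify d -> e -> Int ~ (g -> Int) -> j
  unify d ~ g -> Int
  unify e -> Int ~ j
_ _ : e -> Int
  unify Bool ~ Bool
  unify Bool ~ Bool
s : k
let t : k
let a : Int
  unify Bool ~ Bool
\s._ : k -> Bool
\c._ : m -> Bool
  unify m -> Bool ~ Int -> n
  unify m ~ Int
  unify Bool ~ n
_ _ : Bool
\b._ : l -> Bool
  unify k -> Bool ~ l -> Bool
  unify k ~ l
  unify Bool ~ Bool
  unify e -> Int ~ (l -> Bool) -> o
  unify e ~ l -> Bool
  unify Int ~ o
_ _ : Int

Answer: Int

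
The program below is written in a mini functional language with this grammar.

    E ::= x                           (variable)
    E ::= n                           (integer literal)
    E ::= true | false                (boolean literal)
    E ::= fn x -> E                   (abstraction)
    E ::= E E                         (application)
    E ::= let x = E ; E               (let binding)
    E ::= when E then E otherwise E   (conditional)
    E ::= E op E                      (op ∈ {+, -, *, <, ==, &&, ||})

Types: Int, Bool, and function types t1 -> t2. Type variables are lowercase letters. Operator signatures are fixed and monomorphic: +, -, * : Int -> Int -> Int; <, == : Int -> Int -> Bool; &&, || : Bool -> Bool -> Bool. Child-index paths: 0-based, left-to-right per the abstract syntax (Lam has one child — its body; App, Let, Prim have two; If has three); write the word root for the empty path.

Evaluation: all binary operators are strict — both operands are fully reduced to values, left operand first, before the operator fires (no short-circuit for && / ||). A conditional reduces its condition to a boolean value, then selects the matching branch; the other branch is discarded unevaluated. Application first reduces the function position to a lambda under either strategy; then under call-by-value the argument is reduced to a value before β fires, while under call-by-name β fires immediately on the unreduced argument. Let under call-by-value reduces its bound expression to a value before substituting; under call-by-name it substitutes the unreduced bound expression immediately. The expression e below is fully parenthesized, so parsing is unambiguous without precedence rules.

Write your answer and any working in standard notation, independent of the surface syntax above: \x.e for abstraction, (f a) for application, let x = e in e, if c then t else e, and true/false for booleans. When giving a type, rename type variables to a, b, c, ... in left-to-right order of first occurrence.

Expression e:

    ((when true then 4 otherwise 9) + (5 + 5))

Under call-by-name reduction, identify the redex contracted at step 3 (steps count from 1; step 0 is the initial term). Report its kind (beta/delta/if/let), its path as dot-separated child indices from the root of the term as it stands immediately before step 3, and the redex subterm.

Answer: delta at root : (4 + 10)

Derivation:
step 0: ((if true then 4 else 9) + (5 + 5))
step 1: [if@0] (4 + (5 + 5))
step 2: [delta@1] (4 + 10)
step 3: [delta@root] 14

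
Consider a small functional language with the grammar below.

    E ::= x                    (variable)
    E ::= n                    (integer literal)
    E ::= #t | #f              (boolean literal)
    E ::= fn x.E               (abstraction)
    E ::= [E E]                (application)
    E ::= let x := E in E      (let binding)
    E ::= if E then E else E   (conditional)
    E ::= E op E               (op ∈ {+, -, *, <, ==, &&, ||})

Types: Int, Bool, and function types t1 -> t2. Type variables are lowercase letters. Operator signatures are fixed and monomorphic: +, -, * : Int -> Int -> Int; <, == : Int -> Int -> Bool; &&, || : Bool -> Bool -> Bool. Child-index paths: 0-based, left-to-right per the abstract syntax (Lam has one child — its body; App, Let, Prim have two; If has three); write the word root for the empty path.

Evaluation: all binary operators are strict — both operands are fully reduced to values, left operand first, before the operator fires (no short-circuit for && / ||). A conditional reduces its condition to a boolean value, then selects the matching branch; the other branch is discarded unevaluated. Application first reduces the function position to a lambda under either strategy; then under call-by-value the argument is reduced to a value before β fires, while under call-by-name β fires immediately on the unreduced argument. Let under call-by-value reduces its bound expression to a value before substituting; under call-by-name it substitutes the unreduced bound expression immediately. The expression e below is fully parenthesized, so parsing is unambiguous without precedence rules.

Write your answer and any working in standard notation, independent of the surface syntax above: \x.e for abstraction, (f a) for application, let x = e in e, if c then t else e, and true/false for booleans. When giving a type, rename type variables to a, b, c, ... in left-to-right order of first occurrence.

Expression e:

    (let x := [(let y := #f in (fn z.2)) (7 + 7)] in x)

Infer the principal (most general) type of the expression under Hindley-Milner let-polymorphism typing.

Answer: Int

Working:
let y : Bool
\z._ : a -> Int
  unify Int ~ Int
  unify Int ~ Int
  unify a -> Int ~ Int -> b
  unify a ~ Int
  unify Int ~ b
_ _ : Int
let x : Int
x : Int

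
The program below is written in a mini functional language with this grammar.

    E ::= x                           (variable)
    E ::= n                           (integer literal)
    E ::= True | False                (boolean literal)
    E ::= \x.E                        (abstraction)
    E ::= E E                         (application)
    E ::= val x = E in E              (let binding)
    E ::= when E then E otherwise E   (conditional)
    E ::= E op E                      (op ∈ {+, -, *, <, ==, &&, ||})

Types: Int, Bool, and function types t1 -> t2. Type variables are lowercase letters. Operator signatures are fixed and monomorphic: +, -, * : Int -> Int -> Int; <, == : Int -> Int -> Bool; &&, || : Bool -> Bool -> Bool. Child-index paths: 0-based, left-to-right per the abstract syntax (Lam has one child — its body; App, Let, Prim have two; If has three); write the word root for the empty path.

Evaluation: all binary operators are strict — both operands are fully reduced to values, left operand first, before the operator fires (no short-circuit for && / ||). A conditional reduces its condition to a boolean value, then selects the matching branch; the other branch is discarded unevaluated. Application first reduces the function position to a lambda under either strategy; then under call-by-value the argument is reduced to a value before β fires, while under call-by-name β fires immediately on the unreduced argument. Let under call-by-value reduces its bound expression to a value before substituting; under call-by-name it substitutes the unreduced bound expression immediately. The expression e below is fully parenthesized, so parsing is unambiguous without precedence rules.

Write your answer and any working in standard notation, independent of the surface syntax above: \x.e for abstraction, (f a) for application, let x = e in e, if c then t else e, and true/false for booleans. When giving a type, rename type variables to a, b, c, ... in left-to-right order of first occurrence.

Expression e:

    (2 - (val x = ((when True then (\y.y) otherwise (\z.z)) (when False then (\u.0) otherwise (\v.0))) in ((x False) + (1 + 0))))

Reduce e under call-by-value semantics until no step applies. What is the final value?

Working:
step 0: (2 - (let x = ((if true then (\y.y) else (\z.z)) (if false then (\u.0) else (\v.0))) in ((x false) + (1 + 0))))
step 1: [if@1.0.0] (2 - (let x = ((\y.y) (if false then (\u.0) else (\v.0))) in ((x false) + (1 + 0))))
step 2: [if@1.0.1] (2 - (let x = ((\y.y) (\v.0)) in ((x false) + (1 + 0))))
step 3: [beta@1.0] (2 - (let x = (\v.0) in ((x false) + (1 + 0))))
step 4: [let@1] (2 - (((\v.0) false) + (1 + 0)))
step 5: [beta@1.0] (2 - (0 + (1 + 0)))
step 6: [delta@1.1] (2 - (0 + 1))
step 7: [delta@1] (2 - 1)
step 8: [delta@root] 1

Answer: 1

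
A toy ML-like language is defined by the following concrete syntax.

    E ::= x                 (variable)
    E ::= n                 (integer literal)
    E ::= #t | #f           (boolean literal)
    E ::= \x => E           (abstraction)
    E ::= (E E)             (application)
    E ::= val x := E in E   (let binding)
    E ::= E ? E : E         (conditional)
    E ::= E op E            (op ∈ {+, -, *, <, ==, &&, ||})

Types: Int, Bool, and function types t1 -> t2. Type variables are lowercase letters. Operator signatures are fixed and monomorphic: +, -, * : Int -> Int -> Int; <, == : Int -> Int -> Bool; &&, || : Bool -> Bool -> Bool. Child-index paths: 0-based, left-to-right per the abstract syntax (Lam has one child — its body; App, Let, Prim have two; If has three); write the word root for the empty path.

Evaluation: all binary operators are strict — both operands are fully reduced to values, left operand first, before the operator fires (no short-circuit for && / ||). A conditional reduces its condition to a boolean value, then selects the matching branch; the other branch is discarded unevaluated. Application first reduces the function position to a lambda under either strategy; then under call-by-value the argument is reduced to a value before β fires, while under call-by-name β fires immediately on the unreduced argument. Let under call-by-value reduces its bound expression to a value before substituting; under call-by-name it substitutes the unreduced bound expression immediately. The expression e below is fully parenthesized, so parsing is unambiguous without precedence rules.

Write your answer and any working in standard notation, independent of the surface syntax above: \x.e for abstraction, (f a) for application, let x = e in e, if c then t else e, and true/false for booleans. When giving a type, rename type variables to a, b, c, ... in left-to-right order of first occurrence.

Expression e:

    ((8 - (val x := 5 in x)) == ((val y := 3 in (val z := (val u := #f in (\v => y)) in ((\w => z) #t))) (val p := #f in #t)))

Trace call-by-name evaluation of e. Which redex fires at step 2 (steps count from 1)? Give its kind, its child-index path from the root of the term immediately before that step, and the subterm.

Answer: delta at 0 : (8 - 5)

Trace:
step 0: ((8 - (let x = 5 in x)) == ((let y = 3 in (let z = (let u = false in (\v.y)) in ((\w.z) true))) (let p = false in true)))
step 1: [let@0.1] ((8 - 5) == ((let y = 3 in (let z = (let u = false in (\v.y)) in ((\w.z) true))) (let p = false in true)))
step 2: [delta@0] (3 == ((let y = 3 in (let z = (let u = false in (\v.y)) in ((\w.z) true))) (let p = false in true)))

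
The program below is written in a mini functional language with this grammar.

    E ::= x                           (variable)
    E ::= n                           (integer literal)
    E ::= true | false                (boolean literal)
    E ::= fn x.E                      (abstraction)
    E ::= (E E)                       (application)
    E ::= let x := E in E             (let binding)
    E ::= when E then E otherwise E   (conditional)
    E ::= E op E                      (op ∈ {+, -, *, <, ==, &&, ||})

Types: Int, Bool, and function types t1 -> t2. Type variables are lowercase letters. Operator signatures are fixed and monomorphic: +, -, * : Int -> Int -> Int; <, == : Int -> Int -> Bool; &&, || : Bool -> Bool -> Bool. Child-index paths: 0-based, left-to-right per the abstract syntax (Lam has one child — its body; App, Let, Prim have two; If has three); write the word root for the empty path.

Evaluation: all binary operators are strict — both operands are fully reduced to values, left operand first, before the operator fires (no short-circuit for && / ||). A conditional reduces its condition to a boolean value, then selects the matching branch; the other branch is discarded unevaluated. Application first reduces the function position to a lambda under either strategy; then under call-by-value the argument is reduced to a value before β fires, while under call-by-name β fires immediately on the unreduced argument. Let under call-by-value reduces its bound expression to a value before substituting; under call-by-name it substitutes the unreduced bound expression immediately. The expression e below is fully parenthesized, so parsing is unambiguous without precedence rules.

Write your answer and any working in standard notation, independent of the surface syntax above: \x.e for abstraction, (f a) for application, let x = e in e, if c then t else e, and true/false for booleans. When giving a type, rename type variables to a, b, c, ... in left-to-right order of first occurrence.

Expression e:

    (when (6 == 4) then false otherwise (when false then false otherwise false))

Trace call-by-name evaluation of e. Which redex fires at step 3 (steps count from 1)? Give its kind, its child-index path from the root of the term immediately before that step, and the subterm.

Derivation:
step 0: (if (6 == 4) then false else (if false then false else false))
step 1: [delta@0] (if false then false else (if false then false else false))
step 2: [if@root] (if false then false else false)
step 3: [if@root] false

Answer: if at root : (if false then false else false)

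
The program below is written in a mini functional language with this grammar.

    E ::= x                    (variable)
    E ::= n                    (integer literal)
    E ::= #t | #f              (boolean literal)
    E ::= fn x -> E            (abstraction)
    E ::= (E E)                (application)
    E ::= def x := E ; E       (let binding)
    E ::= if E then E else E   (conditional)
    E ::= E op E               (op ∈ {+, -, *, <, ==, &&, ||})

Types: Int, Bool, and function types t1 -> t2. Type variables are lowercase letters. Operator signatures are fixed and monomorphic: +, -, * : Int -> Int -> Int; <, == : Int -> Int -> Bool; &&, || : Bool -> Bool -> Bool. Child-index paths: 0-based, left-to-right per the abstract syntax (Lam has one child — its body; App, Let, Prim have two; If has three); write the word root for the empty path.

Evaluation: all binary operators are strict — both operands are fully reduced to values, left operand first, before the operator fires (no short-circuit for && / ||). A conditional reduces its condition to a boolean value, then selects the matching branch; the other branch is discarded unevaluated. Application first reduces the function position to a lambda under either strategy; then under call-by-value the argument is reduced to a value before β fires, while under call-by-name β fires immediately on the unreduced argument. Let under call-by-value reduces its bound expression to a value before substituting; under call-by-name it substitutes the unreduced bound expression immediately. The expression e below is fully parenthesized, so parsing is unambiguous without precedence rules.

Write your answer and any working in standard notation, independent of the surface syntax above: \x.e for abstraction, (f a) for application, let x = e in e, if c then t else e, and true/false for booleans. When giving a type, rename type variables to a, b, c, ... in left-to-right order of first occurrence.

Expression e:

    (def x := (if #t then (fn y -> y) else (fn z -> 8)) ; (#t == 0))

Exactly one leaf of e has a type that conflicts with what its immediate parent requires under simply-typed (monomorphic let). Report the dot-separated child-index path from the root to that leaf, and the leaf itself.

Answer: 1.0 : true

Trace:
  unify Bool ~ Bool
y : a
\y._ : a -> a
\z._ : b -> Int
  unify a -> a ~ b -> Int
  unify a ~ b
  unify b ~ Int
let x : Int -> Int
  unify Bool ~ Int
  FAIL: mismatch Bool ~ Int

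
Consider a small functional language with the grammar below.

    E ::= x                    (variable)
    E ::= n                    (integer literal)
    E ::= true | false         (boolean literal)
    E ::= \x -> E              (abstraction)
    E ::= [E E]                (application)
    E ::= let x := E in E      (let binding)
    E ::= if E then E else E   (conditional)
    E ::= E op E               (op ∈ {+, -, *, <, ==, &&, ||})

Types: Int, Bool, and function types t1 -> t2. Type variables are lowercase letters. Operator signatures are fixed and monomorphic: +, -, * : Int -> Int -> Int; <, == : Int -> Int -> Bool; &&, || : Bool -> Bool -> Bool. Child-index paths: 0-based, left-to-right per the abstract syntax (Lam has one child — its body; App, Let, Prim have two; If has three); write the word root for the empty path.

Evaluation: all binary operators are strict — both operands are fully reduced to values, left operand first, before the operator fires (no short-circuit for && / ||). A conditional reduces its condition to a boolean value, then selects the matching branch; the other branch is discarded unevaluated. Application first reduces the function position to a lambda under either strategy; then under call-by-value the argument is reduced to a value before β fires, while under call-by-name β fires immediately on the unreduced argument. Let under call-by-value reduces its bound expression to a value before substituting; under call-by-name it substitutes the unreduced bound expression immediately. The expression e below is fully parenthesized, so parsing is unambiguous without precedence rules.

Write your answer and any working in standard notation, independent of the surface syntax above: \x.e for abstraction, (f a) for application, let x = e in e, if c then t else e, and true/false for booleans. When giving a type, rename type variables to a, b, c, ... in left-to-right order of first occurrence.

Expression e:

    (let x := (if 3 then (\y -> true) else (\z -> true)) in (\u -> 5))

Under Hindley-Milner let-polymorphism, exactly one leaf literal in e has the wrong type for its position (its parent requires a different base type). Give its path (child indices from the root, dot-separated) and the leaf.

Trace:
  unify Int ~ Bool
  FAIL: mismatch Int ~ Bool

Answer: 0.0 : 3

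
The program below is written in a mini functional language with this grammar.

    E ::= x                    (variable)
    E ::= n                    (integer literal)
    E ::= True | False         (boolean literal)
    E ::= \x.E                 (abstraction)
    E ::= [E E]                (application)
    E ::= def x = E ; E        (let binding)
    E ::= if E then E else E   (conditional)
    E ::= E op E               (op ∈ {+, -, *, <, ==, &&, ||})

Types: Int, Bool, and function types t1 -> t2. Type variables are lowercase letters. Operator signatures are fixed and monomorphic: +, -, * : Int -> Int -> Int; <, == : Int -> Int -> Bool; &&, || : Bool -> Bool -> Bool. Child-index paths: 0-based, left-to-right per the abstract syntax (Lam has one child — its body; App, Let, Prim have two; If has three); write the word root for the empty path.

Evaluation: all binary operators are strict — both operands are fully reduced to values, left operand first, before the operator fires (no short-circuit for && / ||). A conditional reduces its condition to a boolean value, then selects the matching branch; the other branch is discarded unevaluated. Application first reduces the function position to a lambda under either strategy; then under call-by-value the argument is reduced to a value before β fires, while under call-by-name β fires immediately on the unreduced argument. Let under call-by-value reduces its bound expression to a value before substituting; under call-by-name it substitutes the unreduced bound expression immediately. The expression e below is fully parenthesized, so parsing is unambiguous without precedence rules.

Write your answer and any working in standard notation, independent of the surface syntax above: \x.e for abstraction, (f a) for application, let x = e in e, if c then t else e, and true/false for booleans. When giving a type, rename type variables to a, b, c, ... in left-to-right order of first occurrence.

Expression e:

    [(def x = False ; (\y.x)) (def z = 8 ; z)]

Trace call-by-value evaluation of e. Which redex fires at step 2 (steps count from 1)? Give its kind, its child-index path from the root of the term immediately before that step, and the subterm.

Answer: let at 1 : (let z = 8 in z)

Working:
step 0: ((let x = false in (\y.x)) (let z = 8 in z))
step 1: [let@0] ((\y.false) (let z = 8 in z))
step 2: [let@1] ((\y.false) 8)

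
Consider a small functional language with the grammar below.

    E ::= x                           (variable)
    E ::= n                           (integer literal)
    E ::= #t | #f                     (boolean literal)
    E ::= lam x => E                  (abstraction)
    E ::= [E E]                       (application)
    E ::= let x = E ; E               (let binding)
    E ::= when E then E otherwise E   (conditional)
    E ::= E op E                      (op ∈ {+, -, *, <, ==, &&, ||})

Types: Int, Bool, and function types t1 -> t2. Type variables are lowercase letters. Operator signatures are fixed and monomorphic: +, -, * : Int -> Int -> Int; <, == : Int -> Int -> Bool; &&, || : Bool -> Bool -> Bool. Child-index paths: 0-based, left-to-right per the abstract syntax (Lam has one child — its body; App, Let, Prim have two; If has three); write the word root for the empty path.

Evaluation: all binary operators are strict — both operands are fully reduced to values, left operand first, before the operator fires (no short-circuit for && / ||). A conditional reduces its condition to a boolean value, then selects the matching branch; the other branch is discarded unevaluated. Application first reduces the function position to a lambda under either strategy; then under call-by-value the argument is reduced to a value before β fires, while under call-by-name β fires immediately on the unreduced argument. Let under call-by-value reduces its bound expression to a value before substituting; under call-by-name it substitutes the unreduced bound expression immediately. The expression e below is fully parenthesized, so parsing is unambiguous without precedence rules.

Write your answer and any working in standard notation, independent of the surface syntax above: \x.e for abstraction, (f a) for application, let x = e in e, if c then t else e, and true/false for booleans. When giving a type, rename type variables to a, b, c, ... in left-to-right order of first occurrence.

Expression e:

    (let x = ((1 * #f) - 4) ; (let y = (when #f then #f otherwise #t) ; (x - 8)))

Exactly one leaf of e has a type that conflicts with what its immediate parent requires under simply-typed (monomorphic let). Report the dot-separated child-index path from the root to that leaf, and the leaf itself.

Derivation:
  unify Int ~ Int
  unify Bool ~ Int
  FAIL: mismatch Bool ~ Int

Answer: 0.0.1 : false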